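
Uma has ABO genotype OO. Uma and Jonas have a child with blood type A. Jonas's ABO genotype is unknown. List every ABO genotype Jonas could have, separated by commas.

For each candidate genotype of Jonas, check whether crossing it with OO can produce every observed child phenotype.
  AA → possible child types {A} ✓
  AB → possible child types {A, B} ✓
  AO → possible child types {O, A} ✓
  BB → possible child types {B} ✗
  BO → possible child types {O, B} ✗
  OO → possible child types {O} ✗

AA, AB, AO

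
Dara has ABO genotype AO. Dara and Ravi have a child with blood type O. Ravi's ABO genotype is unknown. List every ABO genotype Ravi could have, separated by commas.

For each candidate genotype of Ravi, check whether crossing it with AO can produce every observed child phenotype.
  AA → possible child types {A} ✗
  AB → possible child types {A, B, AB} ✗
  AO → possible child types {O, A} ✓
  BB → possible child types {B, AB} ✗
  BO → possible child types {O, A, B, AB} ✓
  OO → possible child types {O, A} ✓

AO, BO, OO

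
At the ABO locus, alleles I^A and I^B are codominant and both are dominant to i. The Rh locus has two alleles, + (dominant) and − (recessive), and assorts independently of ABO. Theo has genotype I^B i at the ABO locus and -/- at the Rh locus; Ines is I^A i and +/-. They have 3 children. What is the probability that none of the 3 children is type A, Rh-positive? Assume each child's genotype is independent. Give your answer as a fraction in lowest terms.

343/512

ABO cross I^B i × I^A i → 1/4 O, 1/4 A, 1/4 B, 1/4 AB.
Rh cross -/- × +/- → 1/2 Rh+, 1/2 Rh-; so P(type A, Rh-positive) = 1/4 × 1/2 = 1/8 per child.
P(not type A, Rh-positive) = 7/8 for one child; (7/8)^3 = 343/512.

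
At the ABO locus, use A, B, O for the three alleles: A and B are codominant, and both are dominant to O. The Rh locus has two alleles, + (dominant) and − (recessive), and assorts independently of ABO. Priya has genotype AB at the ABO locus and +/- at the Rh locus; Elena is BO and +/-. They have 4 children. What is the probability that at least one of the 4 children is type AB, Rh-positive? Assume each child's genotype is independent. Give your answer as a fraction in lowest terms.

36975/65536

ABO cross AB × BO → 1/4 A, 1/2 B, 1/4 AB.
Rh cross +/- × +/- → 3/4 Rh+, 1/4 Rh-; so P(type AB, Rh-positive) = 1/4 × 3/4 = 3/16 per child.
P(none) = (13/16)^4 = 28561/65536; P(at least one) = 1 − 28561/65536 = 36975/65536.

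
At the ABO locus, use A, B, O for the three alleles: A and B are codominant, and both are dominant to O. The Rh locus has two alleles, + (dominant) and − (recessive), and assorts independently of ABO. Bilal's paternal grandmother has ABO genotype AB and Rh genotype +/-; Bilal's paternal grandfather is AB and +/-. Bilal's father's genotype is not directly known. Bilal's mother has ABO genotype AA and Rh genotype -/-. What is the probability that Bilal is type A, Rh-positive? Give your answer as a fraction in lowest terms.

Bilal's father's ABO genotype from AB × AB: 1/4 AA, 1/2 AB, 1/4 BB.
Crossing each possibility with the mother AA and summing P(type A): 1/4·1 + 1/2·1/2 + 1/4·0 = 1/2.
Similarly for Rh via the father's Rh distribution: P(Rh+) = 1/2.
Independent loci: 1/2 × 1/2 = 1/4.

1/4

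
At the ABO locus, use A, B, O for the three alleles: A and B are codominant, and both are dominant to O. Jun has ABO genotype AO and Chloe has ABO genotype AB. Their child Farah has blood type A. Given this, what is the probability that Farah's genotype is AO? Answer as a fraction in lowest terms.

Cross AO × AB → 1/4 AA, 1/4 AB, 1/4 AO, 1/4 BO.
Type-A genotypes among offspring: AA (1/4), AO (1/4); total 1/2.
P(AO | type A) = (1/4) / (1/2) = 1/2.

1/2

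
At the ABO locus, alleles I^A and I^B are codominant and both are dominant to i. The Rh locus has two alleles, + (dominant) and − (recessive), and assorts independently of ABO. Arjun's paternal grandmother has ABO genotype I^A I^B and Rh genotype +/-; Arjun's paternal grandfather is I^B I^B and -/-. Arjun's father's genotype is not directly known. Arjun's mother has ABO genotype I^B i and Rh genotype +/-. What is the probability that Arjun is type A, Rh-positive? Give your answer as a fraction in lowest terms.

Arjun's father's ABO genotype from I^A I^B × I^B I^B: 1/2 I^A I^B, 1/2 I^B I^B.
Crossing each possibility with the mother I^B i and summing P(type A): 1/2·1/4 + 1/2·0 = 1/8.
Similarly for Rh via the father's Rh distribution: P(Rh+) = 5/8.
Independent loci: 1/8 × 5/8 = 5/64.

5/64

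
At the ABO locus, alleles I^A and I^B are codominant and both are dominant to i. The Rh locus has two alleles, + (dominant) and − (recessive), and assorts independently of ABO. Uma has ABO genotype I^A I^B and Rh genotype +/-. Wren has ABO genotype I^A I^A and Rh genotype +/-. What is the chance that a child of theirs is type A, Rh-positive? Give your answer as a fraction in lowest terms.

ABO cross I^A I^B × I^A I^A → offspring phenotypes: 1/2 A, 1/2 AB.
Rh cross +/- × +/- → 3/4 Rh+, 1/4 Rh-.
Independent loci: P(type A, Rh-positive) = 1/2 × 3/4 = 3/8.

3/8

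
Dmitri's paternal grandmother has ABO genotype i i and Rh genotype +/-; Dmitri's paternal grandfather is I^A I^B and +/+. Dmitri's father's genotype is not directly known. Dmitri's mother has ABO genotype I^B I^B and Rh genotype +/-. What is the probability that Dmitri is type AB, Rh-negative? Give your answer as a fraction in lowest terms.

1/32

Dmitri's father's ABO genotype from i i × I^A I^B: 1/2 I^A i, 1/2 I^B i.
Crossing each possibility with the mother I^B I^B and summing P(type AB): 1/2·1/2 + 1/2·0 = 1/4.
Similarly for Rh via the father's Rh distribution: P(Rh-) = 1/8.
Independent loci: 1/4 × 1/8 = 1/32.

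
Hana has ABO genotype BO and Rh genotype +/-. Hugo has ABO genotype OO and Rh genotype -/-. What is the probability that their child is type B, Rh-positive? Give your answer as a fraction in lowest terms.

ABO cross BO × OO → offspring phenotypes: 1/2 O, 1/2 B.
Rh cross +/- × -/- → 1/2 Rh+, 1/2 Rh-.
Independent loci: P(type B, Rh-positive) = 1/2 × 1/2 = 1/4.

1/4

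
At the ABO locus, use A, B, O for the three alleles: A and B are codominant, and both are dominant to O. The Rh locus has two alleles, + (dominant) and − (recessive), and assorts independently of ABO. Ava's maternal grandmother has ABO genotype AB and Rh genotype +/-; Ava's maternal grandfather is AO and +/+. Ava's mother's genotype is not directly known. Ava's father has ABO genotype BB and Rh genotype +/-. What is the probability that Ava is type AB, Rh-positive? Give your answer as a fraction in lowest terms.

Ava's mother's ABO genotype from AB × AO: 1/4 AA, 1/4 AB, 1/4 AO, 1/4 BO.
Crossing each possibility with the father BB and summing P(type AB): 1/4·1 + 1/4·1/2 + 1/4·1/2 + 1/4·0 = 1/2.
Similarly for Rh via the mother's Rh distribution: P(Rh+) = 7/8.
Independent loci: 1/2 × 7/8 = 7/16.

7/16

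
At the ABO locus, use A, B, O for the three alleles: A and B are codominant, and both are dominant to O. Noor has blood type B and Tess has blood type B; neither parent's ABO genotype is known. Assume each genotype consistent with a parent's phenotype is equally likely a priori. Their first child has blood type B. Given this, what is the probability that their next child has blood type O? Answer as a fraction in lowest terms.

Possible genotypes: Noor ∈ {BB, BO}; Tess ∈ {BB, BO}.
Weight each parental genotype pair by prior × P(type-B child):
  BB × BB: posterior weight 4/15; P(next child type O) = 0.
  BB × BO: posterior weight 4/15; P(next child type O) = 0.
  BO × BB: posterior weight 4/15; P(next child type O) = 0.
  BO × BO: posterior weight 1/5; P(next child type O) = 1/4.
Weighted sum = 1/20.

1/20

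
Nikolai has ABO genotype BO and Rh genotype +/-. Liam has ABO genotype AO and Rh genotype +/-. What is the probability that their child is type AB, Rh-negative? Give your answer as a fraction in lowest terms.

1/16

ABO cross BO × AO → offspring phenotypes: 1/4 O, 1/4 A, 1/4 B, 1/4 AB.
Rh cross +/- × +/- → 3/4 Rh+, 1/4 Rh-.
Independent loci: P(type AB, Rh-negative) = 1/4 × 1/4 = 1/16.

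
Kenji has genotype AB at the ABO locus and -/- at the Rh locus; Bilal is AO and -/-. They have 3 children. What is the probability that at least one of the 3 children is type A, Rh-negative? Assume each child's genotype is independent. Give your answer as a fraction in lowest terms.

ABO cross AB × AO → 1/2 A, 1/4 B, 1/4 AB.
Rh cross -/- × -/- → 1 Rh-; so P(type A, Rh-negative) = 1/2 × 1 = 1/2 per child.
P(none) = (1/2)^3 = 1/8; P(at least one) = 1 − 1/8 = 7/8.

7/8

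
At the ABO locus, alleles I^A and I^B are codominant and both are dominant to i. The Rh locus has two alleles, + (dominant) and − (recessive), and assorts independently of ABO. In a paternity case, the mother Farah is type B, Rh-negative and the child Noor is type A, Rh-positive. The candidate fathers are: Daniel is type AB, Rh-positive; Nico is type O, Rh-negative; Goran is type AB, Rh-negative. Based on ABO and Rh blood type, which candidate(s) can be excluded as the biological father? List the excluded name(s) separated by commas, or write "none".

Nico, Goran

A candidate is excluded only if no genotype consistent with his phenotype could produce a type A, Rh-positive child with a type B, Rh-negative mother.
Nico (type O, Rh-): no genotype consistent with that phenotype can produce a type-A Rh+ child with a type-B mother.
Goran (type AB, Rh-): no genotype consistent with that phenotype can produce a type-A Rh+ child with a type-B mother.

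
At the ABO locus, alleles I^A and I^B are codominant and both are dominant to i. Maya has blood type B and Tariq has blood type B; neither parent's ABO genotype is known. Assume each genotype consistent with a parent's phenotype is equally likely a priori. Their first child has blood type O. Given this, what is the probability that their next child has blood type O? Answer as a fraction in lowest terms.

Possible genotypes: Maya ∈ {I^B I^B, I^B i}; Tariq ∈ {I^B I^B, I^B i}.
Weight each parental genotype pair by prior × P(type-O child):
  I^B i × I^B i: posterior weight 1; P(next child type O) = 1/4.
Weighted sum = 1/4.

1/4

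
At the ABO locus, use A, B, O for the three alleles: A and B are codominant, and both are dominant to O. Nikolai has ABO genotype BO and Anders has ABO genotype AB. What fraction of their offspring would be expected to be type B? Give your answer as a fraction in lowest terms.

1/2

ABO cross BO × AB → offspring phenotypes: 1/4 A, 1/2 B, 1/4 AB.
So P(type B) = 1/2.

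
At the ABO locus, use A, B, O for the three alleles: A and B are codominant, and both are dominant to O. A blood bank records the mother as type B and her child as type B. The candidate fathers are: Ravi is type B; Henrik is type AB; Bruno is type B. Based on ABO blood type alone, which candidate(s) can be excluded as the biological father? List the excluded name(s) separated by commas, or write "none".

none

A candidate is excluded only if no genotype consistent with his phenotype could produce a type B child with a type B mother.
Every candidate has at least one consistent genotype combination, so none can be excluded.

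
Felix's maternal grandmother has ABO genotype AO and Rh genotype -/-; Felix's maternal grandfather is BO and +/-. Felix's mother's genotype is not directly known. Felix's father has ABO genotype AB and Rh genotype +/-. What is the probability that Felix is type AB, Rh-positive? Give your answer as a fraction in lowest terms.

Felix's mother's ABO genotype from AO × BO: 1/4 AB, 1/4 AO, 1/4 BO, 1/4 OO.
Crossing each possibility with the father AB and summing P(type AB): 1/4·1/2 + 1/4·1/4 + 1/4·1/4 + 1/4·0 = 1/4.
Similarly for Rh via the mother's Rh distribution: P(Rh+) = 5/8.
Independent loci: 1/4 × 5/8 = 5/32.

5/32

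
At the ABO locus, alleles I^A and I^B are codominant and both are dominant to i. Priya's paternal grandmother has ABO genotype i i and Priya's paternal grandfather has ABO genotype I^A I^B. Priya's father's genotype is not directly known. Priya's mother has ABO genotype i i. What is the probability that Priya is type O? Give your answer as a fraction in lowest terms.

Priya's father's ABO genotype from i i × I^A I^B: 1/2 I^A i, 1/2 I^B i.
Crossing each possibility with the mother i i and summing P(type O): 1/2·1/2 + 1/2·1/2 = 1/2.

1/2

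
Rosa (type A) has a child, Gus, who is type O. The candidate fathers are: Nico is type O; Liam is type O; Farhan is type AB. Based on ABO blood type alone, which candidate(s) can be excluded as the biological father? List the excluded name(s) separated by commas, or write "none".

Farhan

A candidate is excluded only if no genotype consistent with his phenotype could produce a type O child with a type A mother.
Farhan (type AB): no genotype consistent with that phenotype can produce a type-O child with a type-A mother.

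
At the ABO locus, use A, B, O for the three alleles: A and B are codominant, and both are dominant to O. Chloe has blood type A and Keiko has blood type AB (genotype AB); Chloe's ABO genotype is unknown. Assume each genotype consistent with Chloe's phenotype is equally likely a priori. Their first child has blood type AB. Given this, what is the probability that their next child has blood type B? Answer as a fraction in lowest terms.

1/12

Possible genotypes: Chloe ∈ {AA, AO}; Keiko ∈ {AB}.
Weight each parental genotype pair by prior × P(type-AB child):
  AA × AB: posterior weight 2/3; P(next child type B) = 0.
  AO × AB: posterior weight 1/3; P(next child type B) = 1/4.
Weighted sum = 1/12.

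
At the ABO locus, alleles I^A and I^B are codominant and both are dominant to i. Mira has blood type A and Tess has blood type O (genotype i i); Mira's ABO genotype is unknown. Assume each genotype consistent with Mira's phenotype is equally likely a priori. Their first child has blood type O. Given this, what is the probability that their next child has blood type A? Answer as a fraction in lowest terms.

1/2

Possible genotypes: Mira ∈ {I^A I^A, I^A i}; Tess ∈ {i i}.
Weight each parental genotype pair by prior × P(type-O child):
  I^A i × i i: posterior weight 1; P(next child type A) = 1/2.
Weighted sum = 1/2.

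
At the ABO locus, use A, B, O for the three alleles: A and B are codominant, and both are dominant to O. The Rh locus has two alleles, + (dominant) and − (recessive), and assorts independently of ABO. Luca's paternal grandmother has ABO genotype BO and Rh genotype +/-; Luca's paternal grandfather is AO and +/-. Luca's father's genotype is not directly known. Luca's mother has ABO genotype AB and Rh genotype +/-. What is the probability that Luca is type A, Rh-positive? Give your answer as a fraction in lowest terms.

Luca's father's ABO genotype from BO × AO: 1/4 AB, 1/4 AO, 1/4 BO, 1/4 OO.
Crossing each possibility with the mother AB and summing P(type A): 1/4·1/4 + 1/4·1/2 + 1/4·1/4 + 1/4·1/2 = 3/8.
Similarly for Rh via the father's Rh distribution: P(Rh+) = 3/4.
Independent loci: 3/8 × 3/4 = 9/32.

9/32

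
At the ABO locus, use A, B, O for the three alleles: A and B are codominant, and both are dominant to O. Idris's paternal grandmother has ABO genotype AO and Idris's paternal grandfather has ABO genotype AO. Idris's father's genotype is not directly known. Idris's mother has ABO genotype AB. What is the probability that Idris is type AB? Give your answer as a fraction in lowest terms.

1/4

Idris's father's ABO genotype from AO × AO: 1/4 AA, 1/2 AO, 1/4 OO.
Crossing each possibility with the mother AB and summing P(type AB): 1/4·1/2 + 1/2·1/4 + 1/4·0 = 1/4.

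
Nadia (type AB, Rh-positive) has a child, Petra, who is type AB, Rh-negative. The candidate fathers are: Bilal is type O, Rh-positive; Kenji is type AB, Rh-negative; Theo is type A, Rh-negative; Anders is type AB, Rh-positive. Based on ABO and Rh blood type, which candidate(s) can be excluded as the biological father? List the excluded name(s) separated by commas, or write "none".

A candidate is excluded only if no genotype consistent with his phenotype could produce a type AB, Rh-negative child with a type AB, Rh-positive mother.
Bilal (type O, Rh+): no genotype consistent with that phenotype can produce a type-AB Rh- child with a type-AB mother.

Bilal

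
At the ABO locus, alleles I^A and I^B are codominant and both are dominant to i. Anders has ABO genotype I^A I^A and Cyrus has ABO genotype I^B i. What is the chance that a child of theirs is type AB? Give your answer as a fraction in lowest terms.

ABO cross I^A I^A × I^B i → offspring phenotypes: 1/2 A, 1/2 AB.
So P(type AB) = 1/2.

1/2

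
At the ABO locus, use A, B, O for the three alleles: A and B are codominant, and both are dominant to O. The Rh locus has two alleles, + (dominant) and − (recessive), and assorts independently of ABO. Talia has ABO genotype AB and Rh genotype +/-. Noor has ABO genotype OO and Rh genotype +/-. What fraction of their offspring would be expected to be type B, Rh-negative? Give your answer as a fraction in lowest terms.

1/8

ABO cross AB × OO → offspring phenotypes: 1/2 A, 1/2 B.
Rh cross +/- × +/- → 3/4 Rh+, 1/4 Rh-.
Independent loci: P(type B, Rh-negative) = 1/2 × 1/4 = 1/8.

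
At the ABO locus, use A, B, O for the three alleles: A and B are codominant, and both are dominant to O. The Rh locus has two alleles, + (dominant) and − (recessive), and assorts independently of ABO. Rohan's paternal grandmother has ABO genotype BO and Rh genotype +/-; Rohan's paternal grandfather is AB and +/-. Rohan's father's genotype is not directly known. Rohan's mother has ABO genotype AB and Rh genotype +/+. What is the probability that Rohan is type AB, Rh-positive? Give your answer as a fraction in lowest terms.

Rohan's father's ABO genotype from BO × AB: 1/4 AB, 1/4 AO, 1/4 BB, 1/4 BO.
Crossing each possibility with the mother AB and summing P(type AB): 1/4·1/2 + 1/4·1/4 + 1/4·1/2 + 1/4·1/4 = 3/8.
Similarly for Rh via the father's Rh distribution: P(Rh+) = 1.
Independent loci: 3/8 × 1 = 3/8.

3/8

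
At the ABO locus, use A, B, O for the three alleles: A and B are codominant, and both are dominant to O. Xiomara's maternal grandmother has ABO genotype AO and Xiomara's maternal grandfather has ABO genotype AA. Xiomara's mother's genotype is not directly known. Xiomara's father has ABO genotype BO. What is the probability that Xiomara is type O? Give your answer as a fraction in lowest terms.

Xiomara's mother's ABO genotype from AO × AA: 1/2 AA, 1/2 AO.
Crossing each possibility with the father BO and summing P(type O): 1/2·0 + 1/2·1/4 = 1/8.

1/8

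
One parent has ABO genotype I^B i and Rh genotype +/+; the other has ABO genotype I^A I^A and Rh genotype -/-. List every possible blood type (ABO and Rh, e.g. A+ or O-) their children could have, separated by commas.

Gametes from I^B i × I^A I^A give offspring ABO genotypes I^A I^B, I^A i, i.e. phenotypes A, AB.
Rh cross +/+ × -/- → phenotypes Rh+.
Combining independently: A+, AB+.

A+, AB+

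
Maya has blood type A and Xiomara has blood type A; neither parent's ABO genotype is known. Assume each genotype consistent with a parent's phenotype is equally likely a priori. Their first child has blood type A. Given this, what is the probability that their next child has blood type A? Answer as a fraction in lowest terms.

Possible genotypes: Maya ∈ {AA, AO}; Xiomara ∈ {AA, AO}.
Weight each parental genotype pair by prior × P(type-A child):
  AA × AA: posterior weight 4/15; P(next child type A) = 1.
  AA × AO: posterior weight 4/15; P(next child type A) = 1.
  AO × AA: posterior weight 4/15; P(next child type A) = 1.
  AO × AO: posterior weight 1/5; P(next child type A) = 3/4.
Weighted sum = 19/20.

19/20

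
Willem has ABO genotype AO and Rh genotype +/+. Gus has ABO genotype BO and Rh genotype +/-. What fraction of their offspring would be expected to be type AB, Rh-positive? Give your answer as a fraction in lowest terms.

1/4

ABO cross AO × BO → offspring phenotypes: 1/4 O, 1/4 A, 1/4 B, 1/4 AB.
Rh cross +/+ × +/- → 1 Rh+.
Independent loci: P(type AB, Rh-positive) = 1/4 × 1 = 1/4.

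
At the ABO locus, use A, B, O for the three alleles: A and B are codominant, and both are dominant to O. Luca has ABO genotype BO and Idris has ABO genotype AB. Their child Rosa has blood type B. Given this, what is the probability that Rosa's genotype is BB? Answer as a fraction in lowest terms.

1/2

Cross BO × AB → 1/4 AB, 1/4 AO, 1/4 BB, 1/4 BO.
Type-B genotypes among offspring: BB (1/4), BO (1/4); total 1/2.
P(BB | type B) = (1/4) / (1/2) = 1/2.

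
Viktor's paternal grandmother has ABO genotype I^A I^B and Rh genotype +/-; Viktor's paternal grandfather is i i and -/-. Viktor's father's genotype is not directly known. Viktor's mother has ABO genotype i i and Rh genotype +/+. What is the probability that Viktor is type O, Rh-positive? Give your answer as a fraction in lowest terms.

1/2

Viktor's father's ABO genotype from I^A I^B × i i: 1/2 I^A i, 1/2 I^B i.
Crossing each possibility with the mother i i and summing P(type O): 1/2·1/2 + 1/2·1/2 = 1/2.
Similarly for Rh via the father's Rh distribution: P(Rh+) = 1.
Independent loci: 1/2 × 1 = 1/2.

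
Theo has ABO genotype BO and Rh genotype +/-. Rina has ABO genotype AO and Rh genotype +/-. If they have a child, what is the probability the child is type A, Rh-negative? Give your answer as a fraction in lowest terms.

ABO cross BO × AO → offspring phenotypes: 1/4 O, 1/4 A, 1/4 B, 1/4 AB.
Rh cross +/- × +/- → 3/4 Rh+, 1/4 Rh-.
Independent loci: P(type A, Rh-negative) = 1/4 × 1/4 = 1/16.

1/16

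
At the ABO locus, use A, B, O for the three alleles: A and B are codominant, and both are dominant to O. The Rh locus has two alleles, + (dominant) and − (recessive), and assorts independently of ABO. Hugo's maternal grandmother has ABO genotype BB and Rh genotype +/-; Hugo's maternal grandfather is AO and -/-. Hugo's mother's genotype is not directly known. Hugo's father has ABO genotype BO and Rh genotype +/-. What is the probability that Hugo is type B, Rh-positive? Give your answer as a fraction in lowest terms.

Hugo's mother's ABO genotype from BB × AO: 1/2 AB, 1/2 BO.
Crossing each possibility with the father BO and summing P(type B): 1/2·1/2 + 1/2·3/4 = 5/8.
Similarly for Rh via the mother's Rh distribution: P(Rh+) = 5/8.
Independent loci: 5/8 × 5/8 = 25/64.

25/64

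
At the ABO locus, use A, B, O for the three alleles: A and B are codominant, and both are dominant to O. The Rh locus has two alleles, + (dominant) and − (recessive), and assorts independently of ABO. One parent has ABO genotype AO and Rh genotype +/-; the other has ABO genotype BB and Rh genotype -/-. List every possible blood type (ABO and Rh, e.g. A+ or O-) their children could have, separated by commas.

B+, B-, AB+, AB-

Gametes from AO × BB give offspring ABO genotypes AB, BO, i.e. phenotypes B, AB.
Rh cross +/- × -/- → phenotypes Rh+, Rh-.
Combining independently: B+, B-, AB+, AB-.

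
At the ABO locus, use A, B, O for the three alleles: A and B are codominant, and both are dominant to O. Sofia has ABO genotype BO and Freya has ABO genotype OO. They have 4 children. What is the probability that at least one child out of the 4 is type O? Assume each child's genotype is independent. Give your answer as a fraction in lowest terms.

15/16

ABO cross BO × OO → 1/2 O, 1/2 B.
So P(type O) = 1/2 per child.
P(none) = (1/2)^4 = 1/16; P(at least one) = 1 − 1/16 = 15/16.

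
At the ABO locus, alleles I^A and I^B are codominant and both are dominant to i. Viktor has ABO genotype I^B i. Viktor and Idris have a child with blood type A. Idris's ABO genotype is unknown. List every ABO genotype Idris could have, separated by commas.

For each candidate genotype of Idris, check whether crossing it with I^B i can produce every observed child phenotype.
  I^A I^A → possible child types {A, AB} ✓
  I^A I^B → possible child types {A, B, AB} ✓
  I^A i → possible child types {O, A, B, AB} ✓
  I^B I^B → possible child types {B} ✗
  I^B i → possible child types {O, B} ✗
  i i → possible child types {O, B} ✗

I^A I^A, I^A I^B, I^A i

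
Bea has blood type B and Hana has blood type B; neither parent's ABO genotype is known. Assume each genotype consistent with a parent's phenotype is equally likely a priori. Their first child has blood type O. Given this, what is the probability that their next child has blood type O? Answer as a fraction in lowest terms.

Possible genotypes: Bea ∈ {BB, BO}; Hana ∈ {BB, BO}.
Weight each parental genotype pair by prior × P(type-O child):
  BO × BO: posterior weight 1; P(next child type O) = 1/4.
Weighted sum = 1/4.

1/4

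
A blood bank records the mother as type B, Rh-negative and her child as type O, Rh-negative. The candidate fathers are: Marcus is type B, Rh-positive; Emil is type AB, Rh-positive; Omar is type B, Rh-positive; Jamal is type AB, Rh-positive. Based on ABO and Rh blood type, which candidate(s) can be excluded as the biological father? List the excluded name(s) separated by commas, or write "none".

A candidate is excluded only if no genotype consistent with his phenotype could produce a type O, Rh-negative child with a type B, Rh-negative mother.
Emil (type AB, Rh+): no genotype consistent with that phenotype can produce a type-O Rh- child with a type-B mother.
Jamal (type AB, Rh+): no genotype consistent with that phenotype can produce a type-O Rh- child with a type-B mother.

Emil, Jamal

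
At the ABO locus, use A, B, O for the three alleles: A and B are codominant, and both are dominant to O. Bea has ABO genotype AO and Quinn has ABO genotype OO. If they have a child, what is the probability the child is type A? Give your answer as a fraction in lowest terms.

1/2

ABO cross AO × OO → offspring phenotypes: 1/2 O, 1/2 A.
So P(type A) = 1/2.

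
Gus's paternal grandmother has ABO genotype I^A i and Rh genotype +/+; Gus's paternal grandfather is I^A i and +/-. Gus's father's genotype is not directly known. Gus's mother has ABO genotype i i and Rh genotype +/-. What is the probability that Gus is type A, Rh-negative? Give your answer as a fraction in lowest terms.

1/16

Gus's father's ABO genotype from I^A i × I^A i: 1/4 I^A I^A, 1/2 I^A i, 1/4 i i.
Crossing each possibility with the mother i i and summing P(type A): 1/4·1 + 1/2·1/2 + 1/4·0 = 1/2.
Similarly for Rh via the father's Rh distribution: P(Rh-) = 1/8.
Independent loci: 1/2 × 1/8 = 1/16.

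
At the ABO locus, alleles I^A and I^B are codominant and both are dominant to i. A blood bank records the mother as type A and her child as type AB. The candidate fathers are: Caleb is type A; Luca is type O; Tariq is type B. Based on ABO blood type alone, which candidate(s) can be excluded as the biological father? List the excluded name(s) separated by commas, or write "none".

Caleb, Luca

A candidate is excluded only if no genotype consistent with his phenotype could produce a type AB child with a type A mother.
Caleb (type A): no genotype consistent with that phenotype can produce a type-AB child with a type-A mother.
Luca (type O): no genotype consistent with that phenotype can produce a type-AB child with a type-A mother.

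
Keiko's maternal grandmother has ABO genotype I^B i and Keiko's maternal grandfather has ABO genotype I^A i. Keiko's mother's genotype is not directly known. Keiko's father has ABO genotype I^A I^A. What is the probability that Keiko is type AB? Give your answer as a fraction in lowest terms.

Keiko's mother's ABO genotype from I^B i × I^A i: 1/4 I^A I^B, 1/4 I^A i, 1/4 I^B i, 1/4 i i.
Crossing each possibility with the father I^A I^A and summing P(type AB): 1/4·1/2 + 1/4·0 + 1/4·1/2 + 1/4·0 = 1/4.

1/4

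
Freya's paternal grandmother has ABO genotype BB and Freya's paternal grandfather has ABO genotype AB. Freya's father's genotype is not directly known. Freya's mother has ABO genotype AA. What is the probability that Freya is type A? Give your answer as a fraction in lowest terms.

Freya's father's ABO genotype from BB × AB: 1/2 AB, 1/2 BB.
Crossing each possibility with the mother AA and summing P(type A): 1/2·1/2 + 1/2·0 = 1/4.

1/4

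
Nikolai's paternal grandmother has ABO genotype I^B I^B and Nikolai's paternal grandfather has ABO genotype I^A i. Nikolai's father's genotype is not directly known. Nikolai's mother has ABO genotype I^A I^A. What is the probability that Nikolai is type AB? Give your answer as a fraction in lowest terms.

Nikolai's father's ABO genotype from I^B I^B × I^A i: 1/2 I^A I^B, 1/2 I^B i.
Crossing each possibility with the mother I^A I^A and summing P(type AB): 1/2·1/2 + 1/2·1/2 = 1/2.

1/2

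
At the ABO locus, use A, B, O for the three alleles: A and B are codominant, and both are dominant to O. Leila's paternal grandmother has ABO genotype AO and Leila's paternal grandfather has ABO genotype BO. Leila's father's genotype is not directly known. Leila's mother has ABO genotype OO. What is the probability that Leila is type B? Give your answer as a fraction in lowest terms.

1/4

Leila's father's ABO genotype from AO × BO: 1/4 AB, 1/4 AO, 1/4 BO, 1/4 OO.
Crossing each possibility with the mother OO and summing P(type B): 1/4·1/2 + 1/4·0 + 1/4·1/2 + 1/4·0 = 1/4.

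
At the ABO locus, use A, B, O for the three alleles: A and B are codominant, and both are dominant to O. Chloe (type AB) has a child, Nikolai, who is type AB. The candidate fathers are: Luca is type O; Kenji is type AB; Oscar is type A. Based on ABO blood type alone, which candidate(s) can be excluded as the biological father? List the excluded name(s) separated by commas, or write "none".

Luca

A candidate is excluded only if no genotype consistent with his phenotype could produce a type AB child with a type AB mother.
Luca (type O): no genotype consistent with that phenotype can produce a type-AB child with a type-AB mother.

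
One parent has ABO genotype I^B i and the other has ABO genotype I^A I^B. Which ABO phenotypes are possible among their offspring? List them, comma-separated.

Gametes from I^B i × I^A I^B give offspring ABO genotypes I^A I^B, I^A i, I^B I^B, I^B i, i.e. phenotypes A, B, AB.

A, B, AB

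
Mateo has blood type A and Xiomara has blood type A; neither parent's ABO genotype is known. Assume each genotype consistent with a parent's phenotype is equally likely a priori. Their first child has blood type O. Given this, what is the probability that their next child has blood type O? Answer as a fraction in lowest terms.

Possible genotypes: Mateo ∈ {I^A I^A, I^A i}; Xiomara ∈ {I^A I^A, I^A i}.
Weight each parental genotype pair by prior × P(type-O child):
  I^A i × I^A i: posterior weight 1; P(next child type O) = 1/4.
Weighted sum = 1/4.

1/4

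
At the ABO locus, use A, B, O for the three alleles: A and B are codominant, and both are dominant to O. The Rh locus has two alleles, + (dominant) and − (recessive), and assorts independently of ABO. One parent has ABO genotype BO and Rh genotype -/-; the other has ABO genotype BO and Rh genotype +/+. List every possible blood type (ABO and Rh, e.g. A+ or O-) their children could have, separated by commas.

O+, B+

Gametes from BO × BO give offspring ABO genotypes BB, BO, OO, i.e. phenotypes O, B.
Rh cross -/- × +/+ → phenotypes Rh+.
Combining independently: O+, B+.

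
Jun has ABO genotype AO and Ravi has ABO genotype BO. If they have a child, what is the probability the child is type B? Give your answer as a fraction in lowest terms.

1/4

ABO cross AO × BO → offspring phenotypes: 1/4 O, 1/4 A, 1/4 B, 1/4 AB.
So P(type B) = 1/4.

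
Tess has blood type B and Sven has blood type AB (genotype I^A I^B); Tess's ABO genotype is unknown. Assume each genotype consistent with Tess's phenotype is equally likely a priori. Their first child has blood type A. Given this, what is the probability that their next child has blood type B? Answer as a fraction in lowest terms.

1/2

Possible genotypes: Tess ∈ {I^B I^B, I^B i}; Sven ∈ {I^A I^B}.
Weight each parental genotype pair by prior × P(type-A child):
  I^B i × I^A I^B: posterior weight 1; P(next child type B) = 1/2.
Weighted sum = 1/2.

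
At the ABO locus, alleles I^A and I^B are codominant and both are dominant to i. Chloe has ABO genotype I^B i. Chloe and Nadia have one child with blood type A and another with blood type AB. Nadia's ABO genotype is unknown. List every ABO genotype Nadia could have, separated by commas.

I^A I^A, I^A I^B, I^A i

For each candidate genotype of Nadia, check whether crossing it with I^B i can produce every observed child phenotype.
  I^A I^A → possible child types {A, AB} ✓
  I^A I^B → possible child types {A, B, AB} ✓
  I^A i → possible child types {O, A, B, AB} ✓
  I^B I^B → possible child types {B} ✗
  I^B i → possible child types {O, B} ✗
  i i → possible child types {O, B} ✗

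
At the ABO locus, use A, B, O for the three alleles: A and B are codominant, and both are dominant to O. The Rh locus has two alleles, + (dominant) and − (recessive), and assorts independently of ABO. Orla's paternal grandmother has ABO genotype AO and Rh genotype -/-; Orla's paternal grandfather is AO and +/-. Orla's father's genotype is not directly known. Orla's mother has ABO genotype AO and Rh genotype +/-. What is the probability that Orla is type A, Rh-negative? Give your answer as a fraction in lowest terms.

Orla's father's ABO genotype from AO × AO: 1/4 AA, 1/2 AO, 1/4 OO.
Crossing each possibility with the mother AO and summing P(type A): 1/4·1 + 1/2·3/4 + 1/4·1/2 = 3/4.
Similarly for Rh via the father's Rh distribution: P(Rh-) = 3/8.
Independent loci: 3/4 × 3/8 = 9/32.

9/32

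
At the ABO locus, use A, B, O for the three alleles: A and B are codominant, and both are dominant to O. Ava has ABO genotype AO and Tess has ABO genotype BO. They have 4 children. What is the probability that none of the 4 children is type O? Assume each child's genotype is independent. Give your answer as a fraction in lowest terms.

81/256

ABO cross AO × BO → 1/4 O, 1/4 A, 1/4 B, 1/4 AB.
So P(type O) = 1/4 per child.
P(not type O) = 3/4 for one child; (3/4)^4 = 81/256.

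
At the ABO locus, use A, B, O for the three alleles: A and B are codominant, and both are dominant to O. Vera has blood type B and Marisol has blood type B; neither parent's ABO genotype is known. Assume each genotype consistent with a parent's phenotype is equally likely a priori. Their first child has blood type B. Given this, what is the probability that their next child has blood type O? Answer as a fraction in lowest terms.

Possible genotypes: Vera ∈ {BB, BO}; Marisol ∈ {BB, BO}.
Weight each parental genotype pair by prior × P(type-B child):
  BB × BB: posterior weight 4/15; P(next child type O) = 0.
  BB × BO: posterior weight 4/15; P(next child type O) = 0.
  BO × BB: posterior weight 4/15; P(next child type O) = 0.
  BO × BO: posterior weight 1/5; P(next child type O) = 1/4.
Weighted sum = 1/20.

1/20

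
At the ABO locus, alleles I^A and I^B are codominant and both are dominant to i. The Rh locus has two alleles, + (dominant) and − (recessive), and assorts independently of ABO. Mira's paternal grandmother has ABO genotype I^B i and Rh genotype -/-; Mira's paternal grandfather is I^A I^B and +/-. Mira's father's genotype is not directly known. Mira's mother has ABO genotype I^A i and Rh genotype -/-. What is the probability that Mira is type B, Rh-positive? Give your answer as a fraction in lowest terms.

1/16

Mira's father's ABO genotype from I^B i × I^A I^B: 1/4 I^A I^B, 1/4 I^A i, 1/4 I^B I^B, 1/4 I^B i.
Crossing each possibility with the mother I^A i and summing P(type B): 1/4·1/4 + 1/4·0 + 1/4·1/2 + 1/4·1/4 = 1/4.
Similarly for Rh via the father's Rh distribution: P(Rh+) = 1/4.
Independent loci: 1/4 × 1/4 = 1/16.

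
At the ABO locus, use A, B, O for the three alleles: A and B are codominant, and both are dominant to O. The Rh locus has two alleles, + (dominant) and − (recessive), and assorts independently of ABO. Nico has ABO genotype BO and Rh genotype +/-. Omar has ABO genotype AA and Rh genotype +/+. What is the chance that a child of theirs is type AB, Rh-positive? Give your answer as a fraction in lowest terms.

1/2

ABO cross BO × AA → offspring phenotypes: 1/2 A, 1/2 AB.
Rh cross +/- × +/+ → 1 Rh+.
Independent loci: P(type AB, Rh-positive) = 1/2 × 1 = 1/2.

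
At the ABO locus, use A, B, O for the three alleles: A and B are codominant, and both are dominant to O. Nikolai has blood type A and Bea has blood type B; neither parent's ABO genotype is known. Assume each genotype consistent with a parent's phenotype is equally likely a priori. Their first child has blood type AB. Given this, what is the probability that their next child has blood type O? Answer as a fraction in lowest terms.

Possible genotypes: Nikolai ∈ {AA, AO}; Bea ∈ {BB, BO}.
Weight each parental genotype pair by prior × P(type-AB child):
  AA × BB: posterior weight 4/9; P(next child type O) = 0.
  AA × BO: posterior weight 2/9; P(next child type O) = 0.
  AO × BB: posterior weight 2/9; P(next child type O) = 0.
  AO × BO: posterior weight 1/9; P(next child type O) = 1/4.
Weighted sum = 1/36.

1/36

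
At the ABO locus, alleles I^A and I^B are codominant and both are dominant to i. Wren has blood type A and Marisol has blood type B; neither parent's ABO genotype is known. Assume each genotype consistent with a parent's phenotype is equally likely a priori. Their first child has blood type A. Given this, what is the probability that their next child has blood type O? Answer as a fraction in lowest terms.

1/12

Possible genotypes: Wren ∈ {I^A I^A, I^A i}; Marisol ∈ {I^B I^B, I^B i}.
Weight each parental genotype pair by prior × P(type-A child):
  I^A I^A × I^B i: posterior weight 2/3; P(next child type O) = 0.
  I^A i × I^B i: posterior weight 1/3; P(next child type O) = 1/4.
Weighted sum = 1/12.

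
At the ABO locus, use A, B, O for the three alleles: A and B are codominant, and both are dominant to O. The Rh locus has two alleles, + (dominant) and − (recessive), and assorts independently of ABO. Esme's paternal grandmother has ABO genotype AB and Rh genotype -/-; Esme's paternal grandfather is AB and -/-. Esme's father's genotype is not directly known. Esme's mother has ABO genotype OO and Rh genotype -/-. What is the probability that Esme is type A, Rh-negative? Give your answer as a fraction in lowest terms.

Esme's father's ABO genotype from AB × AB: 1/4 AA, 1/2 AB, 1/4 BB.
Crossing each possibility with the mother OO and summing P(type A): 1/4·1 + 1/2·1/2 + 1/4·0 = 1/2.
Similarly for Rh via the father's Rh distribution: P(Rh-) = 1.
Independent loci: 1/2 × 1 = 1/2.

1/2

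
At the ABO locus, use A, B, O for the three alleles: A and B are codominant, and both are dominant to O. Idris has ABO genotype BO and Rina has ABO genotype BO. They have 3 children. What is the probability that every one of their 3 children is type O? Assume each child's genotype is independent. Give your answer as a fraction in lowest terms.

ABO cross BO × BO → 1/4 O, 3/4 B.
So P(type O) = 1/4 per child.
All 3 independent: (1/4)^3 = 1/64.

1/64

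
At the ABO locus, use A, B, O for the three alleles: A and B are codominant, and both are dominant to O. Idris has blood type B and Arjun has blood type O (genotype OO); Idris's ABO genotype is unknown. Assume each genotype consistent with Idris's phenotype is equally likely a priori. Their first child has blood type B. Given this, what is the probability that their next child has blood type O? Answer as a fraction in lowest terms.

1/6

Possible genotypes: Idris ∈ {BB, BO}; Arjun ∈ {OO}.
Weight each parental genotype pair by prior × P(type-B child):
  BB × OO: posterior weight 2/3; P(next child type O) = 0.
  BO × OO: posterior weight 1/3; P(next child type O) = 1/2.
Weighted sum = 1/6.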